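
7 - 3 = 4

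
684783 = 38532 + 646251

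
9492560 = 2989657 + 6502903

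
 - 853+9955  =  9102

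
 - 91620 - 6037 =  - 97657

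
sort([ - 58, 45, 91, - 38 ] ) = [-58, - 38, 45, 91 ]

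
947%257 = 176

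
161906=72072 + 89834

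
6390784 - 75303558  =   - 68912774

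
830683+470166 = 1300849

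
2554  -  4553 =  -1999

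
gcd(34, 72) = 2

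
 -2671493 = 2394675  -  5066168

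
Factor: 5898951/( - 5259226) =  - 2^(-1) * 3^2* 7^( - 1)*23^( - 1)*16333^( - 1 )*655439^1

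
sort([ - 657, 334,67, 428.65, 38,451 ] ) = [ - 657, 38,67,334, 428.65, 451]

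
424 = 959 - 535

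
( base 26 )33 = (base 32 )2H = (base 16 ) 51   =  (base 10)81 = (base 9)100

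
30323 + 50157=80480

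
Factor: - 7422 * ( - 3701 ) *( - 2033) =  - 55844115126=- 2^1*3^1*19^1*107^1*1237^1*3701^1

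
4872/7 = 696 = 696.00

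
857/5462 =857/5462 =0.16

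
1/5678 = 1/5678=0.00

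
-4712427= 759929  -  5472356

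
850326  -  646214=204112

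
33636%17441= 16195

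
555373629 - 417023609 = 138350020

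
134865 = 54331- - 80534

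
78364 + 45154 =123518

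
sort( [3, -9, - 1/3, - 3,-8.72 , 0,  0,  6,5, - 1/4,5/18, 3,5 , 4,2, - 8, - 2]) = [ - 9, - 8.72, - 8, - 3, - 2, - 1/3, - 1/4, 0,0 , 5/18,2, 3,3, 4,5,5,6 ] 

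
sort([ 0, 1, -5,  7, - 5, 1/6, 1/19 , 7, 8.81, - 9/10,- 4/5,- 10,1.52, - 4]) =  [ - 10, - 5,- 5, - 4,  -  9/10, - 4/5, 0, 1/19, 1/6, 1, 1.52, 7 , 7,8.81]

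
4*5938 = 23752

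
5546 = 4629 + 917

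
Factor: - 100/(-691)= 2^2*5^2 * 691^( - 1)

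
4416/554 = 2208/277 = 7.97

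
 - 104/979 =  - 1 + 875/979 = -0.11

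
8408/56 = 150 + 1/7 = 150.14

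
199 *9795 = 1949205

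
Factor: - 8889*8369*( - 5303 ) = 3^1*2963^1*5303^1*8369^1=394500993423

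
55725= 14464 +41261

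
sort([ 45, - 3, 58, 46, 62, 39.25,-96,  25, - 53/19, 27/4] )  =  [ - 96, - 3, - 53/19,27/4,25, 39.25, 45,46, 58 , 62 ] 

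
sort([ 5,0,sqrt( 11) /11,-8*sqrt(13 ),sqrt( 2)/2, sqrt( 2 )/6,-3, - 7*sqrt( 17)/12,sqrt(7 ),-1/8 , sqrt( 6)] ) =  [-8*sqrt( 13 ), - 3, - 7 * sqrt( 17 )/12, - 1/8,0, sqrt ( 2 )/6,sqrt ( 11)/11, sqrt( 2)/2,sqrt( 6),sqrt ( 7),  5]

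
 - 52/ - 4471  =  52/4471 = 0.01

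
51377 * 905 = 46496185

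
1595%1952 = 1595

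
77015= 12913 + 64102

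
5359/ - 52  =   - 5359/52= - 103.06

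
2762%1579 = 1183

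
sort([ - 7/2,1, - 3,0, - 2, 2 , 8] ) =[ - 7/2, - 3 , - 2, 0,1 , 2,  8]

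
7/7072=7/7072   =  0.00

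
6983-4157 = 2826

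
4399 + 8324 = 12723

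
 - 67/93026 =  - 1 + 92959/93026= - 0.00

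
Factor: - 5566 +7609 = 2043 = 3^2*227^1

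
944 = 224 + 720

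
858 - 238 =620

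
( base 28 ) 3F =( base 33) 30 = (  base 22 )4B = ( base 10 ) 99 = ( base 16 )63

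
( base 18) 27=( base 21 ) 21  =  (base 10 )43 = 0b101011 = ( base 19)25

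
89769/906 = 99 + 25/302=99.08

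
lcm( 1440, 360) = 1440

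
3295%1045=160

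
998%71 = 4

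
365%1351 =365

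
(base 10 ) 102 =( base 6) 250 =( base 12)86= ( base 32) 36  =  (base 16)66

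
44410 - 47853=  - 3443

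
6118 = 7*874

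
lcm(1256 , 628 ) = 1256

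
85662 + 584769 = 670431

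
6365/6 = 6365/6 = 1060.83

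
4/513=4/513= 0.01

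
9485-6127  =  3358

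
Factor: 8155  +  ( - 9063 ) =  - 908= - 2^2*227^1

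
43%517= 43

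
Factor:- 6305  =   - 5^1*13^1*97^1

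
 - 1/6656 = -1 + 6655/6656= -0.00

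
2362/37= 2362/37 = 63.84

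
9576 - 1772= 7804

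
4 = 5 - 1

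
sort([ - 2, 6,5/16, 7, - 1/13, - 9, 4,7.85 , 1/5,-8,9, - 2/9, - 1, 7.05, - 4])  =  [ - 9, - 8 , - 4,  -  2, - 1 , - 2/9, - 1/13, 1/5 , 5/16,4,6, 7 , 7.05 , 7.85,9 ] 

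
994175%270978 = 181241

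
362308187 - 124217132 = 238091055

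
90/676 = 45/338= 0.13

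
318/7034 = 159/3517 = 0.05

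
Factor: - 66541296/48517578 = - 2^3*3^( - 1 )*43^1*53^( - 1)*103^1*313^1*50857^( - 1) = -11090216/8086263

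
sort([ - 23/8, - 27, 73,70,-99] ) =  [ - 99,  -  27, - 23/8, 70,73 ]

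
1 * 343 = 343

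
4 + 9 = 13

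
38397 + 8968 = 47365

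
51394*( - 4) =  - 205576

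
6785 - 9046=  - 2261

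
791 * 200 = 158200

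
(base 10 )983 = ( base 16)3d7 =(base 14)503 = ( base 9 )1312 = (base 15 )458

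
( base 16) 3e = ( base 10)62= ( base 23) 2G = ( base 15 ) 42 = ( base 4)332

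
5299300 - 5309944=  - 10644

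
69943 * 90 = 6294870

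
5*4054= 20270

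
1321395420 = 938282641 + 383112779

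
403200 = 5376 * 75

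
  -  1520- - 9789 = 8269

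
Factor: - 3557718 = -2^1*3^2*197651^1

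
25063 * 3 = 75189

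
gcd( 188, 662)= 2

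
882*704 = 620928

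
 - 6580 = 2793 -9373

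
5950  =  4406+1544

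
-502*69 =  - 34638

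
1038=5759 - 4721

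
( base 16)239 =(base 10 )569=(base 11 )478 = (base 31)IB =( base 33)h8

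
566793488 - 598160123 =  - 31366635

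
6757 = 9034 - 2277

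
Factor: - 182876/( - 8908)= 17^( - 1) * 349^1 = 349/17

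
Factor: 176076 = 2^2*3^2*67^1*73^1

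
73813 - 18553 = 55260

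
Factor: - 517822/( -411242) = 258911/205621 = 13^ ( - 1 ) * 23^1*11257^1*15817^( - 1)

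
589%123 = 97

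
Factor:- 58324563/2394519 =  - 19441521/798173 = -3^2*11^1*196379^1*798173^( - 1) 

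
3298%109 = 28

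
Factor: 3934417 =47^1 * 97^1*863^1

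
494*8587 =4241978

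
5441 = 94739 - 89298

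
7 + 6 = 13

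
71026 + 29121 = 100147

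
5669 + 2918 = 8587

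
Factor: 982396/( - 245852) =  - 245599/61463 = - 17^1*14447^1*61463^(-1)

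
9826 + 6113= 15939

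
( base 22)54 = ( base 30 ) 3O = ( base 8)162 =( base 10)114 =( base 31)3l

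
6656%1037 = 434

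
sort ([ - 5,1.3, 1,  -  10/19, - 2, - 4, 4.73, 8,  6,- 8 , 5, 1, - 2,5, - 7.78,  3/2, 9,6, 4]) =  [ - 8,-7.78,-5, - 4,-2, - 2 , - 10/19, 1, 1,1.3, 3/2, 4,4.73, 5, 5,6,6,8, 9 ] 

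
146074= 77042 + 69032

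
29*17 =493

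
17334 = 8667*2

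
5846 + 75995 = 81841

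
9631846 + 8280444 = 17912290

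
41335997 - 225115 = 41110882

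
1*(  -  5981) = -5981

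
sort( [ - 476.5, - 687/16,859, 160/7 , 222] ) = [ - 476.5,  -  687/16 , 160/7, 222,859] 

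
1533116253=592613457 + 940502796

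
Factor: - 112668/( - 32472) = 229/66 = 2^( - 1)*3^( - 1 )*11^( - 1)*229^1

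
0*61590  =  0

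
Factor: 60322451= 7^1*113^1 * 76261^1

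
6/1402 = 3/701 = 0.00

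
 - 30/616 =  - 1 + 293/308 = - 0.05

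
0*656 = 0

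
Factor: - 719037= - 3^5*11^1*269^1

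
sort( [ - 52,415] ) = [ - 52, 415 ] 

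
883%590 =293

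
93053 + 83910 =176963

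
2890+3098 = 5988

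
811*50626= 41057686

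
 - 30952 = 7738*( - 4 )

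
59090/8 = 7386 + 1/4 = 7386.25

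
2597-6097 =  - 3500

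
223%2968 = 223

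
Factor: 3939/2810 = 2^( - 1 )*3^1*5^ (-1 )*13^1*101^1*281^( - 1)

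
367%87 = 19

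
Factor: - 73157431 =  - 101^1*724331^1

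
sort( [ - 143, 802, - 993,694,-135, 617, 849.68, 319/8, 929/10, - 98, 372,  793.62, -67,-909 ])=[ - 993, - 909, - 143, - 135, - 98, - 67,319/8, 929/10,372, 617,694,793.62,802,849.68 ]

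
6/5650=3/2825 = 0.00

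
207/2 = 207/2 = 103.50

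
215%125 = 90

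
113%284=113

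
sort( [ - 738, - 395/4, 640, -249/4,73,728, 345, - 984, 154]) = [ - 984, - 738, - 395/4, - 249/4,73,154,345,  640, 728]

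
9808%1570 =388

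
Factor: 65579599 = 739^1*88741^1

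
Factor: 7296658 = 2^1*23^1*127^1  *  1249^1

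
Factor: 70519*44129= 3111932951 =97^1*727^1*44129^1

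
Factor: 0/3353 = 0^1 = 0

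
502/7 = 502/7 = 71.71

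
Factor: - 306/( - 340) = 2^(-1)*3^2*5^ ( - 1) = 9/10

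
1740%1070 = 670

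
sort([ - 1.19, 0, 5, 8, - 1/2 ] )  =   [-1.19, - 1/2, 0, 5, 8 ]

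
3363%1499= 365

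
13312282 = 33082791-19770509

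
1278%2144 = 1278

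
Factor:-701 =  - 701^1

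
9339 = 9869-530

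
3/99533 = 3/99533 = 0.00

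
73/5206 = 73/5206 = 0.01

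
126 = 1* 126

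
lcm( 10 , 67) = 670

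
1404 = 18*78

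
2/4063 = 2/4063= 0.00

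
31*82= 2542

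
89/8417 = 89/8417 = 0.01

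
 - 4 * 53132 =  - 212528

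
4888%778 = 220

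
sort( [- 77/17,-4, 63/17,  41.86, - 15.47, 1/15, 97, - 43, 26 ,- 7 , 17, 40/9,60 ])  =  [ - 43, -15.47, - 7, - 77/17,  -  4,1/15, 63/17, 40/9,17,26, 41.86,60, 97] 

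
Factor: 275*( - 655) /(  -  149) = 180125/149  =  5^3 * 11^1*131^1*149^(-1 )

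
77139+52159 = 129298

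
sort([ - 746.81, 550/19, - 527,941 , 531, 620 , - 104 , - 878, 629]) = [ - 878, - 746.81, - 527, - 104  ,  550/19 , 531,  620,629, 941 ] 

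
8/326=4/163  =  0.02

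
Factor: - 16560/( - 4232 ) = 2^1*3^2*5^1*23^ (  -  1 ) = 90/23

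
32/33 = 32/33 =0.97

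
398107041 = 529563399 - 131456358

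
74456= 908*82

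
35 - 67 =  - 32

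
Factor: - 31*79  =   - 31^1*79^1= - 2449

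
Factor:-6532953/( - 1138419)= 2177651/379473 =3^ ( - 1)*7^1*47^1*6619^1*126491^(-1) 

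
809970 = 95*8526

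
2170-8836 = -6666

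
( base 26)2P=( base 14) 57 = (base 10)77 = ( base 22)3b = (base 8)115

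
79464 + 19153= 98617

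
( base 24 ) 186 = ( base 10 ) 774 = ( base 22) 1D4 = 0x306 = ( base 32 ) O6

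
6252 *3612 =22582224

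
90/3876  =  15/646 = 0.02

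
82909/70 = 1184 + 29/70 = 1184.41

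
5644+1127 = 6771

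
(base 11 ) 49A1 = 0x197C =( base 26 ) 9GO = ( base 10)6524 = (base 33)5WN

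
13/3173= 13/3173  =  0.00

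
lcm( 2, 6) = 6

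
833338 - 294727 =538611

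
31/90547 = 31/90547 = 0.00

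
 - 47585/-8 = 47585/8 = 5948.12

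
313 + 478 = 791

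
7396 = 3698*2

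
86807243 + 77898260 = 164705503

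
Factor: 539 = 7^2 *11^1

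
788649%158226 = 155745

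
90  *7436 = 669240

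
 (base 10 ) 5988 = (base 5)142423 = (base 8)13544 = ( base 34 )564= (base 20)EJ8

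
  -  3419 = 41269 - 44688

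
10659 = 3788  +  6871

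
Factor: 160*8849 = 1415840   =  2^5*5^1*8849^1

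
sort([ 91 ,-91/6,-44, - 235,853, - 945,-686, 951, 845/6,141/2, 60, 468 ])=[ - 945 ,-686,  -  235, - 44, - 91/6,60,  141/2, 91 , 845/6, 468 , 853,951 ] 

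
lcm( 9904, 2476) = 9904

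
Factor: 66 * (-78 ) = -2^2*3^2*11^1*13^1 = - 5148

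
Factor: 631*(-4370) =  - 2^1 * 5^1 *19^1*23^1*631^1 = - 2757470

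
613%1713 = 613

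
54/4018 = 27/2009 = 0.01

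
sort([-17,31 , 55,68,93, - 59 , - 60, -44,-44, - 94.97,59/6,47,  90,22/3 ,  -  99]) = [-99,  -  94.97, - 60,-59,  -  44,-44, - 17,22/3,59/6 , 31,47,55,68, 90,93]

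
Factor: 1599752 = 2^3*7^3* 11^1*53^1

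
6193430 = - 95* ( - 65194 ) 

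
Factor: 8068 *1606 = 12957208 = 2^3 *11^1*73^1*2017^1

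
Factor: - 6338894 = -2^1*19^1*107^1*1559^1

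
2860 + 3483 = 6343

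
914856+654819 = 1569675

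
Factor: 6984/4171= 72/43 =2^3*3^2 * 43^(-1)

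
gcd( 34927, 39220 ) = 53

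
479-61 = 418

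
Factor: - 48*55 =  - 2640 = -2^4*3^1*5^1 * 11^1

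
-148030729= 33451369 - 181482098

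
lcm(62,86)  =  2666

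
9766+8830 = 18596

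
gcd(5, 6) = 1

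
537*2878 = 1545486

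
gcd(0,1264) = 1264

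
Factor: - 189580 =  - 2^2*5^1*9479^1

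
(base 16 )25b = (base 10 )603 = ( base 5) 4403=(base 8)1133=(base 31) JE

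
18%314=18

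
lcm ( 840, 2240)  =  6720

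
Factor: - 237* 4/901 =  - 2^2*3^1*17^( - 1)*53^( - 1)*79^1  =  - 948/901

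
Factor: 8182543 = 31^1 * 263953^1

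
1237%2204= 1237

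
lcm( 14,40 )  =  280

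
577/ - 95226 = -1+ 94649/95226 = - 0.01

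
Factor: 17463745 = 5^1*13^1*41^1*6553^1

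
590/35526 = 295/17763  =  0.02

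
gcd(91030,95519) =1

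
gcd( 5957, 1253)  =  7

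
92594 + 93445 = 186039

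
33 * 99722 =3290826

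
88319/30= 2943 + 29/30 = 2943.97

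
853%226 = 175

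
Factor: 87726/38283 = 2^1*7^( - 1) * 1823^ ( - 1 )*14621^1 = 29242/12761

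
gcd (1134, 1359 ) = 9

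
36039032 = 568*63449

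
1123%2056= 1123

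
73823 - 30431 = 43392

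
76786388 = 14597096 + 62189292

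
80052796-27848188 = 52204608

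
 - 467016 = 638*( - 732) 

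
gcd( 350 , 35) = 35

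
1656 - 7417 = - 5761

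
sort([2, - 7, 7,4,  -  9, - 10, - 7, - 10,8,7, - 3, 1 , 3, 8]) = [ - 10, - 10, - 9,- 7, - 7, - 3,1,2,3  ,  4, 7,7,8, 8] 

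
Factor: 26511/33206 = 2^( - 1)*3^1*8837^1*16603^( - 1)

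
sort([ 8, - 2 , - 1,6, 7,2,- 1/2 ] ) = [ - 2, - 1,  -  1/2, 2,6, 7, 8]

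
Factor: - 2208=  -2^5 * 3^1 * 23^1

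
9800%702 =674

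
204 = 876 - 672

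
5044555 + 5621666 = 10666221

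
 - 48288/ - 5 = 9657+3/5 = 9657.60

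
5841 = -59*( - 99)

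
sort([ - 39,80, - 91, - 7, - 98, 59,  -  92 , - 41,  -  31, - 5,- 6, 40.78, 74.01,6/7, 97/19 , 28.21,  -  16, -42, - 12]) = [ - 98, - 92, - 91,  -  42, - 41, -39,-31,-16,-12,  -  7,  -  6, - 5, 6/7, 97/19,28.21, 40.78, 59,74.01,80] 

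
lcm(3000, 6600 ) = 33000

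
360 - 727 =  - 367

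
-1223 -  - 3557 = 2334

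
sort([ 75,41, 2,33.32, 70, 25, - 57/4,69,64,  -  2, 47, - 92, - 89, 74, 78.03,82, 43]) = [  -  92, - 89,  -  57/4,- 2, 2, 25,33.32, 41,43, 47,64, 69,70,74, 75, 78.03, 82 ]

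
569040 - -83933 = 652973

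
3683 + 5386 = 9069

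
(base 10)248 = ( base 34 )7A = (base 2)11111000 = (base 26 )9E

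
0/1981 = 0 = 0.00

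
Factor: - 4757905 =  - 5^1*951581^1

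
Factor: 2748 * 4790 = 13162920 = 2^3*3^1*5^1* 229^1*479^1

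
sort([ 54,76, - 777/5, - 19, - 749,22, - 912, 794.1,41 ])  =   [ - 912,-749, - 777/5, - 19,22, 41,54, 76,794.1]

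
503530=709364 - 205834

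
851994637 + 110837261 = 962831898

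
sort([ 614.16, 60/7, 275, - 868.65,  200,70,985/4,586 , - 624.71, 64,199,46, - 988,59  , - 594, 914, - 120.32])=[ - 988, - 868.65, - 624.71, - 594, - 120.32,60/7,46, 59, 64,  70,199,200,985/4,  275, 586,614.16, 914]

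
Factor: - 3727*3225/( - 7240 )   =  2^(-3) * 3^1*5^1*43^1*181^( - 1 )*3727^1 = 2403915/1448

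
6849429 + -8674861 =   -  1825432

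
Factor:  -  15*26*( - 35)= 2^1*3^1*5^2 * 7^1*13^1 = 13650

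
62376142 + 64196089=126572231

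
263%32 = 7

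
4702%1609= 1484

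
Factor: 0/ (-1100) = 0 = 0^1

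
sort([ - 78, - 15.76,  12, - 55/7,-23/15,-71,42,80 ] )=[-78, - 71, - 15.76, -55/7, - 23/15,  12, 42, 80 ]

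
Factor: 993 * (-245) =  - 3^1*5^1 *7^2*331^1 =-243285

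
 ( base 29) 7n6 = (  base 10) 6560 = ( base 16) 19a0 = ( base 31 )6pj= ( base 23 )C95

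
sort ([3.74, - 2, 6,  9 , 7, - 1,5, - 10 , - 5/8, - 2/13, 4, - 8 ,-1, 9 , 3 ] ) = [ - 10, - 8,-2, - 1, - 1,-5/8, - 2/13,3,3.74, 4,5, 6, 7,9, 9 ]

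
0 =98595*0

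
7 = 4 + 3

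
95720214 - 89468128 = 6252086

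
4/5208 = 1/1302 = 0.00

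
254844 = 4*63711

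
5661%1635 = 756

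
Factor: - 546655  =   - 5^1*109331^1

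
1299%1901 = 1299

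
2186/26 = 84+1/13 = 84.08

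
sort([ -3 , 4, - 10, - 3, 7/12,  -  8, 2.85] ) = [ - 10, - 8,-3,-3,7/12,2.85,4 ] 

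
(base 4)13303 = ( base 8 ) 763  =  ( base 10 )499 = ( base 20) 14J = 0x1F3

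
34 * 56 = 1904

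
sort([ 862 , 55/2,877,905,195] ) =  [55/2,195,862,  877,905]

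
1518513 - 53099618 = -51581105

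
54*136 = 7344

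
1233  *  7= 8631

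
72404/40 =18101/10 = 1810.10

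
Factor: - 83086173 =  - 3^2 *307^1*30071^1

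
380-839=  - 459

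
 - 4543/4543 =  - 1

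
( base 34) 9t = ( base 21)FK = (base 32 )af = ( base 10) 335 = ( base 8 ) 517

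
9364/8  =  2341/2 = 1170.50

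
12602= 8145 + 4457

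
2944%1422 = 100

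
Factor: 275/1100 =2^( - 2)  =  1/4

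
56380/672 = 83+151/168  =  83.90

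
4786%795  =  16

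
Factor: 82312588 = 2^2*157^1*131071^1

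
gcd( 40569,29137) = 1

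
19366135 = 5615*3449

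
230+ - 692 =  - 462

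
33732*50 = 1686600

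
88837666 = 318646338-229808672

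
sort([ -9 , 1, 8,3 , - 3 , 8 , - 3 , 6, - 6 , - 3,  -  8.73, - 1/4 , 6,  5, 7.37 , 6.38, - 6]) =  [ - 9, - 8.73,-6, - 6 ,-3 , - 3, - 3,  -  1/4 , 1, 3,5, 6,6,6.38, 7.37,  8 , 8]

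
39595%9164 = 2939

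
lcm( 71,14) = 994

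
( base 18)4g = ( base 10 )88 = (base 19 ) 4c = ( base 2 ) 1011000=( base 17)53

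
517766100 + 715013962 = 1232780062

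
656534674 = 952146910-295612236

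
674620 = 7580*89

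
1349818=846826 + 502992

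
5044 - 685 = 4359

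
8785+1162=9947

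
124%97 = 27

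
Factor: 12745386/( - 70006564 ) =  - 2^(  -  1)*3^2 * 19^( - 2) * 79^1*8963^1*48481^( -1) = - 6372693/35003282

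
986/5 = 197 + 1/5 = 197.20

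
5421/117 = 139/3  =  46.33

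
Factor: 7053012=2^2*3^2*107^1*1831^1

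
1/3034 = 1/3034=0.00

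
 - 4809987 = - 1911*2517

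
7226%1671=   542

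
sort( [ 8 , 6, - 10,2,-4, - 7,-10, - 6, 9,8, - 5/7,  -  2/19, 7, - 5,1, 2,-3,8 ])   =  [ - 10, - 10 , -7,-6, - 5,-4 ,-3 , - 5/7,-2/19,1 , 2,  2,6, 7,8,8,8,9 ]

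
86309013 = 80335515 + 5973498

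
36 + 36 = 72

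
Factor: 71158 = 2^1 * 47^1 *757^1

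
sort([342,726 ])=[ 342, 726 ]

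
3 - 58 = -55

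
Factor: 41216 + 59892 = 101108 = 2^2*7^1  *23^1 * 157^1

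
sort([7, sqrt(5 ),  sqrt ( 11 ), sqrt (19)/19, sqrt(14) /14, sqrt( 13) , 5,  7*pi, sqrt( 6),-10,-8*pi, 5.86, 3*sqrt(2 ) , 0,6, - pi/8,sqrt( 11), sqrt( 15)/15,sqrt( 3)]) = [ -8 * pi,-10, - pi/8, 0, sqrt( 19 ) /19,sqrt( 15)/15, sqrt ( 14) /14, sqrt(3), sqrt(5),sqrt ( 6), sqrt (11), sqrt(11 ), sqrt( 13 ), 3*sqrt (2), 5, 5.86, 6, 7,7* pi]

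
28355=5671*5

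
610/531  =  610/531=   1.15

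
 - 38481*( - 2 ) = 76962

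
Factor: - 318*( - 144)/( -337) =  - 2^5*3^3 * 53^1 * 337^(-1) = - 45792/337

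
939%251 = 186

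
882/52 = 441/26 = 16.96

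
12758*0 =0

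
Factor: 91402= 2^1 * 23^1 * 1987^1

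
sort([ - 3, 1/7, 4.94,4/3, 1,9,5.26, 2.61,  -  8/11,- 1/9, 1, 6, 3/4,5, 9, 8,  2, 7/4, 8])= [-3,-8/11,  -  1/9,1/7, 3/4, 1, 1, 4/3, 7/4,2, 2.61, 4.94,5,5.26, 6, 8, 8,9,9]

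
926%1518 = 926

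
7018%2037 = 907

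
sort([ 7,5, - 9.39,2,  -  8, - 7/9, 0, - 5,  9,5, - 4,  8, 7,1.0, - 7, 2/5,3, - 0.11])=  [ - 9.39, - 8, - 7, - 5, - 4,-7/9, - 0.11,0, 2/5,1.0,2 , 3, 5, 5, 7,7,8,9 ]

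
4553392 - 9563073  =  -5009681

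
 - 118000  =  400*( - 295 )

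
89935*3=269805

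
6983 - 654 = 6329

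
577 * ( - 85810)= - 49512370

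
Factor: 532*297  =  2^2*3^3*7^1*11^1*19^1=158004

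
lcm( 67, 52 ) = 3484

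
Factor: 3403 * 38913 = 3^1*7^1*17^1*41^1*83^1*109^1 = 132420939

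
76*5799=440724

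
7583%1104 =959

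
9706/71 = 136 + 50/71 =136.70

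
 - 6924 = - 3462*2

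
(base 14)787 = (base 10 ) 1491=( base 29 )1mc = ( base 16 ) 5d3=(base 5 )21431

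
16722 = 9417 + 7305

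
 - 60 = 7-67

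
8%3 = 2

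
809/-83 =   -  10 + 21/83= -9.75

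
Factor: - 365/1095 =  - 1/3 =-3^( - 1)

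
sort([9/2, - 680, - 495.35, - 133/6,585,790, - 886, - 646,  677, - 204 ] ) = [  -  886, - 680, - 646, - 495.35, - 204, - 133/6, 9/2, 585,677, 790 ]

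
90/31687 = 90/31687 = 0.00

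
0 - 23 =-23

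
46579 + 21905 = 68484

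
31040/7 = 4434+2/7 = 4434.29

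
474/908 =237/454 = 0.52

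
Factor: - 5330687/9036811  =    -  7^(  -  1)*23^1*53^1 * 97^( - 1)*4373^1 * 13309^ (  -  1) 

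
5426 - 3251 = 2175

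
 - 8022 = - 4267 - 3755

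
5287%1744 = 55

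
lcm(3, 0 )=0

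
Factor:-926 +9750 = 2^3*1103^1 = 8824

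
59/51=59/51  =  1.16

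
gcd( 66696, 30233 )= 7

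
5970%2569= 832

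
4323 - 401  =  3922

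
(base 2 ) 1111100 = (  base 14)8c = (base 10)124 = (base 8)174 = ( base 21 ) 5J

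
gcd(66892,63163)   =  1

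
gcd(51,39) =3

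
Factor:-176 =-2^4*11^1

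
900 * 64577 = 58119300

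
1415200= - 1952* ( - 725)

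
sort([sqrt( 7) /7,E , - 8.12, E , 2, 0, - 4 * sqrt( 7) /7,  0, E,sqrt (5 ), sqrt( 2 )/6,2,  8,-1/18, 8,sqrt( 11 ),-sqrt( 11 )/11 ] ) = [-8.12, - 4 * sqrt (7 ) /7, - sqrt (11 ) /11, -1/18,0 , 0,sqrt (2 )/6 , sqrt( 7 ) /7,2 , 2,sqrt(5 ),E,E,E,sqrt( 11 ),8,8 ] 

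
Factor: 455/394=2^(-1)*5^1*7^1*13^1*197^( - 1)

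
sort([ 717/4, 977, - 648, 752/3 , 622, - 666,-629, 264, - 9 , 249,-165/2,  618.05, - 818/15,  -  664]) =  [ - 666 , - 664, - 648, - 629, - 165/2, - 818/15, - 9 , 717/4, 249,752/3,264, 618.05,622,  977]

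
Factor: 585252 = 2^2*3^3*5419^1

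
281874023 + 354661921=636535944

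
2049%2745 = 2049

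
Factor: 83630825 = 5^2*3345233^1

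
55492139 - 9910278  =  45581861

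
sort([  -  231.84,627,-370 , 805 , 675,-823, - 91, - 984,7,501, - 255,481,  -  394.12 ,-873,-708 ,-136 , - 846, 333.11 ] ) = [ -984,  -  873, - 846 ,  -  823 ,-708,-394.12, - 370,-255,  -  231.84, - 136, - 91,7, 333.11,481,501,627,675,805] 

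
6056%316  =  52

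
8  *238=1904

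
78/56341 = 78/56341 = 0.00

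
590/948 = 295/474 = 0.62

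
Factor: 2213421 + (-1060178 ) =7^1*13^1*19^1*23^1*29^1 = 1153243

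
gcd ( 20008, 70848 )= 328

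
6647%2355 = 1937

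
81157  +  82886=164043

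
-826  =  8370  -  9196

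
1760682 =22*80031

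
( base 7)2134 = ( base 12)534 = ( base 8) 1370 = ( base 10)760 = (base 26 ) 136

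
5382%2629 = 124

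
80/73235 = 16/14647  =  0.00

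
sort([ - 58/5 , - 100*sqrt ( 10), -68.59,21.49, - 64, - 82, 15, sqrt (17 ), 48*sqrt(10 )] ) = [-100*sqrt( 10), - 82,-68.59, - 64, - 58/5,  sqrt(17 ),15, 21.49, 48*sqrt( 10 ) ] 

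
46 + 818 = 864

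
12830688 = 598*21456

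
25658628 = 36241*708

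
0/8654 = 0 = 0.00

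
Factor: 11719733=11719733^1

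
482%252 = 230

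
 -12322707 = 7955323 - 20278030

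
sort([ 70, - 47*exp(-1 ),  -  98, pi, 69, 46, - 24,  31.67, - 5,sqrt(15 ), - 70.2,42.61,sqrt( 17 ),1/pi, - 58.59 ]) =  [ - 98, - 70.2, - 58.59, - 24, - 47*exp( - 1 ), - 5, 1/pi,pi,sqrt( 15 ),sqrt (17),31.67,42.61, 46,69,  70 ]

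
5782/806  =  7+70/403 =7.17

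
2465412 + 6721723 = 9187135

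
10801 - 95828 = - 85027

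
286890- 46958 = 239932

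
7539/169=44+103/169  =  44.61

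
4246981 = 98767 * 43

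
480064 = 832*577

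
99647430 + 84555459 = 184202889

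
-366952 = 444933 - 811885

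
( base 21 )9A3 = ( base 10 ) 4182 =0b1000001010110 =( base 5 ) 113212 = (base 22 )8E2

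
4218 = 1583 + 2635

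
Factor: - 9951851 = - 7^2 * 13^1*17^1*919^1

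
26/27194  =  13/13597 = 0.00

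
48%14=6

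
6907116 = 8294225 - 1387109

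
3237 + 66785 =70022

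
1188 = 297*4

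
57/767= 57/767 = 0.07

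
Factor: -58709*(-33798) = 2^1*3^1*7^1*43^1*131^1 *8387^1  =  1984246782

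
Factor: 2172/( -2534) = -6/7 = - 2^1 * 3^1* 7^(- 1) 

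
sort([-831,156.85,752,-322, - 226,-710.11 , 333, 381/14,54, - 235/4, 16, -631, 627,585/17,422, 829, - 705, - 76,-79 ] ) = [- 831, - 710.11, - 705,-631, - 322,-226 ,-79, - 76,-235/4,16,  381/14  ,  585/17,54,156.85,333,422, 627,  752, 829 ] 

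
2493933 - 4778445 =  - 2284512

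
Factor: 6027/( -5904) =  -  2^( - 4)*3^ (-1 )*7^2 = - 49/48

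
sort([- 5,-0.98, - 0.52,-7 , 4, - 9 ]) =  [  -  9, - 7,-5,-0.98,-0.52,4]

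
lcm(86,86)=86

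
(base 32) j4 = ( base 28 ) LO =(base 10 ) 612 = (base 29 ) L3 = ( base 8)1144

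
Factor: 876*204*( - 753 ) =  - 2^4*3^3*17^1*73^1*251^1 = - 134564112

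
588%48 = 12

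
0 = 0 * 240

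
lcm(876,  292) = 876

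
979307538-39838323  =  939469215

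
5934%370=14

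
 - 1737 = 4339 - 6076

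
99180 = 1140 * 87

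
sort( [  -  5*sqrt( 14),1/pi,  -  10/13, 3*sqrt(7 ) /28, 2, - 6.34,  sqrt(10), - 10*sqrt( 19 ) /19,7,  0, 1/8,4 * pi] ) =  [ - 5*sqrt(14 ), - 6.34,-10*sqrt( 19 )/19, - 10/13, 0,1/8, 3*sqrt(7 ) /28,1/pi,2,sqrt( 10),7, 4*pi]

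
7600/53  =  143 + 21/53 = 143.40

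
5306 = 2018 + 3288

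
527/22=23 + 21/22= 23.95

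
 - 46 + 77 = 31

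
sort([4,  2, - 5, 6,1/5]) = [ - 5,1/5, 2 , 4,6]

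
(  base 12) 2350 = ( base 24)6KC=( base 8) 7554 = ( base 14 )1620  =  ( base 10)3948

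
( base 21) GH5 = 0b1110011111010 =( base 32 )77q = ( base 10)7418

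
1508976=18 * 83832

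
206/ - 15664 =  - 103/7832 = - 0.01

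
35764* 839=30005996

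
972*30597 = 29740284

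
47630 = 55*866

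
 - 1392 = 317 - 1709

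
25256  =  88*287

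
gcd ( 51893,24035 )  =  1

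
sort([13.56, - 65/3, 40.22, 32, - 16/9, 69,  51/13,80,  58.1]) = [ - 65/3, - 16/9 , 51/13, 13.56,32, 40.22,58.1, 69, 80 ]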